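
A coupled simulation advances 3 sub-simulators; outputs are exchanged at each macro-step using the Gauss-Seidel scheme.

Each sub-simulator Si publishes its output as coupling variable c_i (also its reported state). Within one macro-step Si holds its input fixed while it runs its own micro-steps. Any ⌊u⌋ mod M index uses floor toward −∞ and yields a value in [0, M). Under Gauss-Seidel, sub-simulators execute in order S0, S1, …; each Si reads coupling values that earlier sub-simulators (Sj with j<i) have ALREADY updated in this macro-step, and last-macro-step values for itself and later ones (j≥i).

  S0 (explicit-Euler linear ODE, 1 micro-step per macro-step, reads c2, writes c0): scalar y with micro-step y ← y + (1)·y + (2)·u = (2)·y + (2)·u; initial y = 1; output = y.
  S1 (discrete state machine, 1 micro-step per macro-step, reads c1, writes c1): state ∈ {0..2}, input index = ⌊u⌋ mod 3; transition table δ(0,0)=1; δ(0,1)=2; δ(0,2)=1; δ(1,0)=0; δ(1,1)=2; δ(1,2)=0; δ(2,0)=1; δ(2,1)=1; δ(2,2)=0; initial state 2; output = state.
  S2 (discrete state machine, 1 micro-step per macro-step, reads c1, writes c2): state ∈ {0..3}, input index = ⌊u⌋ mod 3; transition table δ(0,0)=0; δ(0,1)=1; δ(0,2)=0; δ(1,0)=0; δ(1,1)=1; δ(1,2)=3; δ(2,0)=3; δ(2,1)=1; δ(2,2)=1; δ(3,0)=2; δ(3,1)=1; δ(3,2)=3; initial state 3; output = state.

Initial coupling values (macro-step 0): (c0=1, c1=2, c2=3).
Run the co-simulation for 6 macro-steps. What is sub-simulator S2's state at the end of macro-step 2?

macro 1: S0 reads c2=3 → after 1×micro: 8; S1 reads c1=2 → after 1×micro: 0; S2 reads c1=0 → after 1×micro: 2 ⇒ (c0=8, c1=0, c2=2)
macro 2: S0 reads c2=2 → after 1×micro: 20; S1 reads c1=0 → after 1×micro: 1; S2 reads c1=1 → after 1×micro: 1 ⇒ (c0=20, c1=1, c2=1)
macro 3: S0 reads c2=1 → after 1×micro: 42; S1 reads c1=1 → after 1×micro: 2; S2 reads c1=2 → after 1×micro: 3 ⇒ (c0=42, c1=2, c2=3)
macro 4: S0 reads c2=3 → after 1×micro: 90; S1 reads c1=2 → after 1×micro: 0; S2 reads c1=0 → after 1×micro: 2 ⇒ (c0=90, c1=0, c2=2)
macro 5: S0 reads c2=2 → after 1×micro: 184; S1 reads c1=0 → after 1×micro: 1; S2 reads c1=1 → after 1×micro: 1 ⇒ (c0=184, c1=1, c2=1)
macro 6: S0 reads c2=1 → after 1×micro: 370; S1 reads c1=1 → after 1×micro: 2; S2 reads c1=2 → after 1×micro: 3 ⇒ (c0=370, c1=2, c2=3)

S2 state at macro-step 2 = 1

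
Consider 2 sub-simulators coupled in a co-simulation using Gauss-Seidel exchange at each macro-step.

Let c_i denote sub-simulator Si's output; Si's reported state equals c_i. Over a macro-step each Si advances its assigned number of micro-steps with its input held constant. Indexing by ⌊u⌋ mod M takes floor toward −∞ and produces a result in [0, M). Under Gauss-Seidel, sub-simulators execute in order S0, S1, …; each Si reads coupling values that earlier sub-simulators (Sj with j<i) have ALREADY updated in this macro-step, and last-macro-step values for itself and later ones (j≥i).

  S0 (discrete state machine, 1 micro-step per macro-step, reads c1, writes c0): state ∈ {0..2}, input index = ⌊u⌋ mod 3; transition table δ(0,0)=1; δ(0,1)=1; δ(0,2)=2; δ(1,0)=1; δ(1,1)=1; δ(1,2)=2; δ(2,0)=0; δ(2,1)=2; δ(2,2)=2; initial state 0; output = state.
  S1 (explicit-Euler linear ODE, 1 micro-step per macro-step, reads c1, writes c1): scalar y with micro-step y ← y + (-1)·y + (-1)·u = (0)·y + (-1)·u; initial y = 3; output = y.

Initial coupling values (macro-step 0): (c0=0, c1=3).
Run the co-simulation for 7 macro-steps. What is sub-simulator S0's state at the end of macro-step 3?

S0 state at macro-step 3 = 1

macro 1: S0 reads c1=3 → after 1×micro: 1; S1 reads c1=3 → after 1×micro: -3 ⇒ (c0=1, c1=-3)
macro 2: S0 reads c1=-3 → after 1×micro: 1; S1 reads c1=-3 → after 1×micro: 3 ⇒ (c0=1, c1=3)
macro 3: S0 reads c1=3 → after 1×micro: 1; S1 reads c1=3 → after 1×micro: -3 ⇒ (c0=1, c1=-3)
macro 4: S0 reads c1=-3 → after 1×micro: 1; S1 reads c1=-3 → after 1×micro: 3 ⇒ (c0=1, c1=3)
macro 5: S0 reads c1=3 → after 1×micro: 1; S1 reads c1=3 → after 1×micro: -3 ⇒ (c0=1, c1=-3)
macro 6: S0 reads c1=-3 → after 1×micro: 1; S1 reads c1=-3 → after 1×micro: 3 ⇒ (c0=1, c1=3)
macro 7: S0 reads c1=3 → after 1×micro: 1; S1 reads c1=3 → after 1×micro: -3 ⇒ (c0=1, c1=-3)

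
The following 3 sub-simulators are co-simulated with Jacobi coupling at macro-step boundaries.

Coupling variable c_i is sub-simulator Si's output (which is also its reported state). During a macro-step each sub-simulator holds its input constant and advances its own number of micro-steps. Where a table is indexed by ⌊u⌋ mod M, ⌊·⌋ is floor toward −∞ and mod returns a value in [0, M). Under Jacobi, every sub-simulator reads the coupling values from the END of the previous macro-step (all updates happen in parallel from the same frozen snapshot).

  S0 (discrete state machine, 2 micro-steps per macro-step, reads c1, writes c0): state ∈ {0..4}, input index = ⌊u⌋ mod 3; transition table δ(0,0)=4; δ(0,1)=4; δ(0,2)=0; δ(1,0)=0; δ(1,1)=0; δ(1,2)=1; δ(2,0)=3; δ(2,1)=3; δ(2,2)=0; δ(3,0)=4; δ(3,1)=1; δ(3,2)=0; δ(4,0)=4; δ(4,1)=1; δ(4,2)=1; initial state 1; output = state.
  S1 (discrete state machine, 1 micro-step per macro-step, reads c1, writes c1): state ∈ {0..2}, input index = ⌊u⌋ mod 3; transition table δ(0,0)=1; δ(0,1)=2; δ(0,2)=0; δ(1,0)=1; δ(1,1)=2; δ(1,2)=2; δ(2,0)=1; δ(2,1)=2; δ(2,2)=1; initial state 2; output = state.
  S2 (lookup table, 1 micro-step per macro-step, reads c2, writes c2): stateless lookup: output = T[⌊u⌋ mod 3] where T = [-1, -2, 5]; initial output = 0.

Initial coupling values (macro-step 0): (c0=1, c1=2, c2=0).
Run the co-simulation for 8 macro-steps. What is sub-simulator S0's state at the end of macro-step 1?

macro 1: S0 reads c1=2 → after 2×micro: 1; S1 reads c1=2 → after 1×micro: 1; S2 reads c2=0 → after 1×micro: -1 ⇒ (c0=1, c1=1, c2=-1)
macro 2: S0 reads c1=1 → after 2×micro: 4; S1 reads c1=1 → after 1×micro: 2; S2 reads c2=-1 → after 1×micro: 5 ⇒ (c0=4, c1=2, c2=5)
macro 3: S0 reads c1=2 → after 2×micro: 1; S1 reads c1=2 → after 1×micro: 1; S2 reads c2=5 → after 1×micro: 5 ⇒ (c0=1, c1=1, c2=5)
macro 4: S0 reads c1=1 → after 2×micro: 4; S1 reads c1=1 → after 1×micro: 2; S2 reads c2=5 → after 1×micro: 5 ⇒ (c0=4, c1=2, c2=5)
macro 5: S0 reads c1=2 → after 2×micro: 1; S1 reads c1=2 → after 1×micro: 1; S2 reads c2=5 → after 1×micro: 5 ⇒ (c0=1, c1=1, c2=5)
macro 6: S0 reads c1=1 → after 2×micro: 4; S1 reads c1=1 → after 1×micro: 2; S2 reads c2=5 → after 1×micro: 5 ⇒ (c0=4, c1=2, c2=5)
macro 7: S0 reads c1=2 → after 2×micro: 1; S1 reads c1=2 → after 1×micro: 1; S2 reads c2=5 → after 1×micro: 5 ⇒ (c0=1, c1=1, c2=5)
macro 8: S0 reads c1=1 → after 2×micro: 4; S1 reads c1=1 → after 1×micro: 2; S2 reads c2=5 → after 1×micro: 5 ⇒ (c0=4, c1=2, c2=5)

S0 state at macro-step 1 = 1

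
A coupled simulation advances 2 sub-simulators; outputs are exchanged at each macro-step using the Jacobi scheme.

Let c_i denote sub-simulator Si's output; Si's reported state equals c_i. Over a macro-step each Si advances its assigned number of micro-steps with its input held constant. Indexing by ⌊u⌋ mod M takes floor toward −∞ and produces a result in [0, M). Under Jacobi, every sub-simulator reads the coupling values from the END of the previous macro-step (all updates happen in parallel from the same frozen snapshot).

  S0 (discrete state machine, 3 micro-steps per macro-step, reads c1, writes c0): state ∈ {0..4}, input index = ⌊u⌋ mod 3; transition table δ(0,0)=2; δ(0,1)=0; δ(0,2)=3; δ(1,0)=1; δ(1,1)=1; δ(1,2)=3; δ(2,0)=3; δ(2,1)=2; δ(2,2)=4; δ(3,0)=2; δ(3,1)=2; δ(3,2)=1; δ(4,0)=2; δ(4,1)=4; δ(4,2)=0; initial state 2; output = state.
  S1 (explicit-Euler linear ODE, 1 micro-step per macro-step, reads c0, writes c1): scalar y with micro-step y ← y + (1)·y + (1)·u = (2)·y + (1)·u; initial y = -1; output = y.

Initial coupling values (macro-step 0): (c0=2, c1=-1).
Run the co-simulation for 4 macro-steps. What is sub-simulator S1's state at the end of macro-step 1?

S1 state at macro-step 1 = 0

macro 1: S0 reads c1=-1 → after 3×micro: 3; S1 reads c0=2 → after 1×micro: 0 ⇒ (c0=3, c1=0)
macro 2: S0 reads c1=0 → after 3×micro: 2; S1 reads c0=3 → after 1×micro: 3 ⇒ (c0=2, c1=3)
macro 3: S0 reads c1=3 → after 3×micro: 3; S1 reads c0=2 → after 1×micro: 8 ⇒ (c0=3, c1=8)
macro 4: S0 reads c1=8 → after 3×micro: 1; S1 reads c0=3 → after 1×micro: 19 ⇒ (c0=1, c1=19)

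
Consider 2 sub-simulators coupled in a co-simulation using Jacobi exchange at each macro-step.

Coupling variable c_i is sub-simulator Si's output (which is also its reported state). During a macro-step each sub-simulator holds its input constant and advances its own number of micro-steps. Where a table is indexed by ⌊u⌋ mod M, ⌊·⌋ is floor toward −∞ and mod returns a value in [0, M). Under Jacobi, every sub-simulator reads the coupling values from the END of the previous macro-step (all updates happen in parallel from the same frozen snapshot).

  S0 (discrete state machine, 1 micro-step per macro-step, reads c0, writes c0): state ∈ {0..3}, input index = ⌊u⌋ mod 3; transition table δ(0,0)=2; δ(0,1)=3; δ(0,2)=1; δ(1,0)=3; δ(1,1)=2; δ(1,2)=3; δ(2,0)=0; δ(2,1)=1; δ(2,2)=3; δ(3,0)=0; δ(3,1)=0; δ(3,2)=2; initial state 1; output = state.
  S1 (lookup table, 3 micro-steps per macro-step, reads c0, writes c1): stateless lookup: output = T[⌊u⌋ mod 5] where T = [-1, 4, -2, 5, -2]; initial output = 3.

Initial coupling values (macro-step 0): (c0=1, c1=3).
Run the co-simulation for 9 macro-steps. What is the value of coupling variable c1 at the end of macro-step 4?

c1 at macro-step 4 = -1

macro 1: S0 reads c0=1 → after 1×micro: 2; S1 reads c0=1 → after 3×micro: 4 ⇒ (c0=2, c1=4)
macro 2: S0 reads c0=2 → after 1×micro: 3; S1 reads c0=2 → after 3×micro: -2 ⇒ (c0=3, c1=-2)
macro 3: S0 reads c0=3 → after 1×micro: 0; S1 reads c0=3 → after 3×micro: 5 ⇒ (c0=0, c1=5)
macro 4: S0 reads c0=0 → after 1×micro: 2; S1 reads c0=0 → after 3×micro: -1 ⇒ (c0=2, c1=-1)
macro 5: S0 reads c0=2 → after 1×micro: 3; S1 reads c0=2 → after 3×micro: -2 ⇒ (c0=3, c1=-2)
macro 6: S0 reads c0=3 → after 1×micro: 0; S1 reads c0=3 → after 3×micro: 5 ⇒ (c0=0, c1=5)
macro 7: S0 reads c0=0 → after 1×micro: 2; S1 reads c0=0 → after 3×micro: -1 ⇒ (c0=2, c1=-1)
macro 8: S0 reads c0=2 → after 1×micro: 3; S1 reads c0=2 → after 3×micro: -2 ⇒ (c0=3, c1=-2)
macro 9: S0 reads c0=3 → after 1×micro: 0; S1 reads c0=3 → after 3×micro: 5 ⇒ (c0=0, c1=5)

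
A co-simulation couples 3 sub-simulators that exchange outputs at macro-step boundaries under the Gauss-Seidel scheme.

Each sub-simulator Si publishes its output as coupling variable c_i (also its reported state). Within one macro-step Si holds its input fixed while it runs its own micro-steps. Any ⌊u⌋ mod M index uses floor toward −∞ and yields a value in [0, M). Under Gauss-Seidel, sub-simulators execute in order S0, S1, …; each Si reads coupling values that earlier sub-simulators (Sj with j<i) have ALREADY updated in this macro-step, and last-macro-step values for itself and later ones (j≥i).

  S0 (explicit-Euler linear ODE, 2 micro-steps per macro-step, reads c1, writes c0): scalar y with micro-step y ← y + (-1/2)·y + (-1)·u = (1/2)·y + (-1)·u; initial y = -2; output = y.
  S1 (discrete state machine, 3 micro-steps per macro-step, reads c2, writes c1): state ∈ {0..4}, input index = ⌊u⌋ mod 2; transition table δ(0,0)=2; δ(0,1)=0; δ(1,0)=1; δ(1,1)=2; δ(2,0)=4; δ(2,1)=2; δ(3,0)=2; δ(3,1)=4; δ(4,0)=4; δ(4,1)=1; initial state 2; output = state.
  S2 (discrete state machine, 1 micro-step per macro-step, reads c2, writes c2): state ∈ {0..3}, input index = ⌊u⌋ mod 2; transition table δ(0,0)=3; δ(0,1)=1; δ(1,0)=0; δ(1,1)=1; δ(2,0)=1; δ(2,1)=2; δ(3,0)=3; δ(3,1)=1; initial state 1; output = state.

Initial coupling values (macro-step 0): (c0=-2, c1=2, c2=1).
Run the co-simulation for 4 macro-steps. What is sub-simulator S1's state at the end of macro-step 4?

macro 1: S0 reads c1=2 → after 2×micro: -7/2; S1 reads c2=1 → after 3×micro: 2; S2 reads c2=1 → after 1×micro: 1 ⇒ (c0=-7/2, c1=2, c2=1)
macro 2: S0 reads c1=2 → after 2×micro: -31/8; S1 reads c2=1 → after 3×micro: 2; S2 reads c2=1 → after 1×micro: 1 ⇒ (c0=-31/8, c1=2, c2=1)
macro 3: S0 reads c1=2 → after 2×micro: -127/32; S1 reads c2=1 → after 3×micro: 2; S2 reads c2=1 → after 1×micro: 1 ⇒ (c0=-127/32, c1=2, c2=1)
macro 4: S0 reads c1=2 → after 2×micro: -511/128; S1 reads c2=1 → after 3×micro: 2; S2 reads c2=1 → after 1×micro: 1 ⇒ (c0=-511/128, c1=2, c2=1)

S1 state at macro-step 4 = 2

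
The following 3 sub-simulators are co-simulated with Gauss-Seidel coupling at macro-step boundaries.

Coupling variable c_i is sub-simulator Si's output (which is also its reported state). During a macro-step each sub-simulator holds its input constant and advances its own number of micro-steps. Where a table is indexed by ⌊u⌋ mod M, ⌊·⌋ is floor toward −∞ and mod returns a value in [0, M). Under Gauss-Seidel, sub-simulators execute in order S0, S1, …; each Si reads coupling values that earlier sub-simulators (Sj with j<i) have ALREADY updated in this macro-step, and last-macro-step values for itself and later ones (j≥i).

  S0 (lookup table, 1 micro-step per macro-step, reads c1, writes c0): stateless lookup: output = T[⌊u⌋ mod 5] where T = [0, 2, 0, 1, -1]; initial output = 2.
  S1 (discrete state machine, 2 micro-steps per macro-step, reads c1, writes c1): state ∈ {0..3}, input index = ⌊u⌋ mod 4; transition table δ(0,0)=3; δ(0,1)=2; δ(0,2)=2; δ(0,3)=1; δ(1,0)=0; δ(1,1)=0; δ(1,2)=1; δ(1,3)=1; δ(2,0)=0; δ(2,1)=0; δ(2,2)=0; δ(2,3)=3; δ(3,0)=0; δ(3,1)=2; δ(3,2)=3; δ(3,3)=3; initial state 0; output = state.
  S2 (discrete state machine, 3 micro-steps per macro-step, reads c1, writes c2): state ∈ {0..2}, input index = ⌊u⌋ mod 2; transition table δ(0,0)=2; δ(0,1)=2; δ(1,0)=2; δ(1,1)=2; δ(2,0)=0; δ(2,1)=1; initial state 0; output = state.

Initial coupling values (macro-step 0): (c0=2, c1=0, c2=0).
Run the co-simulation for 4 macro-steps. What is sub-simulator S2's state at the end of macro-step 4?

S2 state at macro-step 4 = 0

macro 1: S0 reads c1=0 → after 1×micro: 0; S1 reads c1=0 → after 2×micro: 0; S2 reads c1=0 → after 3×micro: 2 ⇒ (c0=0, c1=0, c2=2)
macro 2: S0 reads c1=0 → after 1×micro: 0; S1 reads c1=0 → after 2×micro: 0; S2 reads c1=0 → after 3×micro: 0 ⇒ (c0=0, c1=0, c2=0)
macro 3: S0 reads c1=0 → after 1×micro: 0; S1 reads c1=0 → after 2×micro: 0; S2 reads c1=0 → after 3×micro: 2 ⇒ (c0=0, c1=0, c2=2)
macro 4: S0 reads c1=0 → after 1×micro: 0; S1 reads c1=0 → after 2×micro: 0; S2 reads c1=0 → after 3×micro: 0 ⇒ (c0=0, c1=0, c2=0)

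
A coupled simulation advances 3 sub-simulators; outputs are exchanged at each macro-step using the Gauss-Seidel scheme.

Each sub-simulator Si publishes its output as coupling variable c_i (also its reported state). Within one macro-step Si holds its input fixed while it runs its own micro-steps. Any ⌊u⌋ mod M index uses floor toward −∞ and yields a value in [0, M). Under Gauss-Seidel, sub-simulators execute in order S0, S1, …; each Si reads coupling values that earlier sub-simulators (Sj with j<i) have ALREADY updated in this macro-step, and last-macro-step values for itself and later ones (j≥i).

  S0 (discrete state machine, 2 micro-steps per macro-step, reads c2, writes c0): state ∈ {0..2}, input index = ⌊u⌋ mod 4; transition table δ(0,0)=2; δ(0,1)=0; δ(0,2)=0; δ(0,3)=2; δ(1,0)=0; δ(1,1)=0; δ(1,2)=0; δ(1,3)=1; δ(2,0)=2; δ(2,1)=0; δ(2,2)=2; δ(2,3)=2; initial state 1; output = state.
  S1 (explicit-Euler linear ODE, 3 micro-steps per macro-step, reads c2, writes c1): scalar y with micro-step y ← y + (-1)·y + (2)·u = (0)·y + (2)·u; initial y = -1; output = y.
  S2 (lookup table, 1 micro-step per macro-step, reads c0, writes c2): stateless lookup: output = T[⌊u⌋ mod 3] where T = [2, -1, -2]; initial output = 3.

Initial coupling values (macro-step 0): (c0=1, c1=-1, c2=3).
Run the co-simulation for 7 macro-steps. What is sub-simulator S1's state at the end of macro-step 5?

S1 state at macro-step 5 = -2

macro 1: S0 reads c2=3 → after 2×micro: 1; S1 reads c2=3 → after 3×micro: 6; S2 reads c0=1 → after 1×micro: -1 ⇒ (c0=1, c1=6, c2=-1)
macro 2: S0 reads c2=-1 → after 2×micro: 1; S1 reads c2=-1 → after 3×micro: -2; S2 reads c0=1 → after 1×micro: -1 ⇒ (c0=1, c1=-2, c2=-1)
macro 3: S0 reads c2=-1 → after 2×micro: 1; S1 reads c2=-1 → after 3×micro: -2; S2 reads c0=1 → after 1×micro: -1 ⇒ (c0=1, c1=-2, c2=-1)
macro 4: S0 reads c2=-1 → after 2×micro: 1; S1 reads c2=-1 → after 3×micro: -2; S2 reads c0=1 → after 1×micro: -1 ⇒ (c0=1, c1=-2, c2=-1)
macro 5: S0 reads c2=-1 → after 2×micro: 1; S1 reads c2=-1 → after 3×micro: -2; S2 reads c0=1 → after 1×micro: -1 ⇒ (c0=1, c1=-2, c2=-1)
macro 6: S0 reads c2=-1 → after 2×micro: 1; S1 reads c2=-1 → after 3×micro: -2; S2 reads c0=1 → after 1×micro: -1 ⇒ (c0=1, c1=-2, c2=-1)
macro 7: S0 reads c2=-1 → after 2×micro: 1; S1 reads c2=-1 → after 3×micro: -2; S2 reads c0=1 → after 1×micro: -1 ⇒ (c0=1, c1=-2, c2=-1)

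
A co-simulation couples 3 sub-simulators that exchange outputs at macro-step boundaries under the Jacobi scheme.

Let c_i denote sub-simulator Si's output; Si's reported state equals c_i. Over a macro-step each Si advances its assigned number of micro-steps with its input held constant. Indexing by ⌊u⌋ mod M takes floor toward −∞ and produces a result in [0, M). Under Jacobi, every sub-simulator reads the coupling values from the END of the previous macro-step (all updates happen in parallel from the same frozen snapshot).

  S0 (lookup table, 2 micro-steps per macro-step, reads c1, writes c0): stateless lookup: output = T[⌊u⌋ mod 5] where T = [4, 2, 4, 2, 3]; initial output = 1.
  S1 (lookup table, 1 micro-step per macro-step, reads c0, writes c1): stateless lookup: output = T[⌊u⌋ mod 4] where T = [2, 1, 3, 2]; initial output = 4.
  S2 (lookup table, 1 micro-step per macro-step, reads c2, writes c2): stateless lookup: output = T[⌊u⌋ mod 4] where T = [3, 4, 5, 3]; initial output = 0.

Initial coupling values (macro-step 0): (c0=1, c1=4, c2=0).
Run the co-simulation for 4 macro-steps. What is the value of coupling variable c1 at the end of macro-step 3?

c1 at macro-step 3 = 3

macro 1: S0 reads c1=4 → after 2×micro: 3; S1 reads c0=1 → after 1×micro: 1; S2 reads c2=0 → after 1×micro: 3 ⇒ (c0=3, c1=1, c2=3)
macro 2: S0 reads c1=1 → after 2×micro: 2; S1 reads c0=3 → after 1×micro: 2; S2 reads c2=3 → after 1×micro: 3 ⇒ (c0=2, c1=2, c2=3)
macro 3: S0 reads c1=2 → after 2×micro: 4; S1 reads c0=2 → after 1×micro: 3; S2 reads c2=3 → after 1×micro: 3 ⇒ (c0=4, c1=3, c2=3)
macro 4: S0 reads c1=3 → after 2×micro: 2; S1 reads c0=4 → after 1×micro: 2; S2 reads c2=3 → after 1×micro: 3 ⇒ (c0=2, c1=2, c2=3)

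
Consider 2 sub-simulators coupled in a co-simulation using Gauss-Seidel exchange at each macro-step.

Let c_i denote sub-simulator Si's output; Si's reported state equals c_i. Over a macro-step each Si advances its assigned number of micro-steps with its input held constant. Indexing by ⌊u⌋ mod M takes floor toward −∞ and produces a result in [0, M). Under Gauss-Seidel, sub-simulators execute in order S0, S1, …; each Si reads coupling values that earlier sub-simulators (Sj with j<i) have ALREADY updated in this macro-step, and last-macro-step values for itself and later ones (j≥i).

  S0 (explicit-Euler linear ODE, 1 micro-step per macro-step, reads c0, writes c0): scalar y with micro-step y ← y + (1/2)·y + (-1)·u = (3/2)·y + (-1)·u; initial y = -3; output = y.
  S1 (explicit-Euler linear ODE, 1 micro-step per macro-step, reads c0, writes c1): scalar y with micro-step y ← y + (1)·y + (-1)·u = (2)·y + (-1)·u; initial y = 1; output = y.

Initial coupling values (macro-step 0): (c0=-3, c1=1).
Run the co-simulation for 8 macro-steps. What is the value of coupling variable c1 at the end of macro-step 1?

c1 at macro-step 1 = 7/2

macro 1: S0 reads c0=-3 → after 1×micro: -3/2; S1 reads c0=-3/2 → after 1×micro: 7/2 ⇒ (c0=-3/2, c1=7/2)
macro 2: S0 reads c0=-3/2 → after 1×micro: -3/4; S1 reads c0=-3/4 → after 1×micro: 31/4 ⇒ (c0=-3/4, c1=31/4)
macro 3: S0 reads c0=-3/4 → after 1×micro: -3/8; S1 reads c0=-3/8 → after 1×micro: 127/8 ⇒ (c0=-3/8, c1=127/8)
macro 4: S0 reads c0=-3/8 → after 1×micro: -3/16; S1 reads c0=-3/16 → after 1×micro: 511/16 ⇒ (c0=-3/16, c1=511/16)
macro 5: S0 reads c0=-3/16 → after 1×micro: -3/32; S1 reads c0=-3/32 → after 1×micro: 2047/32 ⇒ (c0=-3/32, c1=2047/32)
macro 6: S0 reads c0=-3/32 → after 1×micro: -3/64; S1 reads c0=-3/64 → after 1×micro: 8191/64 ⇒ (c0=-3/64, c1=8191/64)
macro 7: S0 reads c0=-3/64 → after 1×micro: -3/128; S1 reads c0=-3/128 → after 1×micro: 32767/128 ⇒ (c0=-3/128, c1=32767/128)
macro 8: S0 reads c0=-3/128 → after 1×micro: -3/256; S1 reads c0=-3/256 → after 1×micro: 131071/256 ⇒ (c0=-3/256, c1=131071/256)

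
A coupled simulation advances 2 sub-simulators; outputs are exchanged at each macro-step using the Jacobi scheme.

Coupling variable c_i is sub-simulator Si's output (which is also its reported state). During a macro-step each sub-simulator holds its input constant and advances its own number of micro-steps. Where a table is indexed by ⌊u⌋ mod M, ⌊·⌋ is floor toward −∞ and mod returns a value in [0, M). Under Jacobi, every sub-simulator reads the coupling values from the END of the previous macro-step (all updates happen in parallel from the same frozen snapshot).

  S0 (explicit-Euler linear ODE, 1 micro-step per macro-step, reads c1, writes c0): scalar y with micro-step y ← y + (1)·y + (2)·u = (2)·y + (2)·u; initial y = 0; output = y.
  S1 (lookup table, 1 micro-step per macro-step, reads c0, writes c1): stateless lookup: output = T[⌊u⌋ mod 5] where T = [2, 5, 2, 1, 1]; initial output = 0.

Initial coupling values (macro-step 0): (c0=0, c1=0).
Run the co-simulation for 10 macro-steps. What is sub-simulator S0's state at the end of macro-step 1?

macro 1: S0 reads c1=0 → after 1×micro: 0; S1 reads c0=0 → after 1×micro: 2 ⇒ (c0=0, c1=2)
macro 2: S0 reads c1=2 → after 1×micro: 4; S1 reads c0=0 → after 1×micro: 2 ⇒ (c0=4, c1=2)
macro 3: S0 reads c1=2 → after 1×micro: 12; S1 reads c0=4 → after 1×micro: 1 ⇒ (c0=12, c1=1)
macro 4: S0 reads c1=1 → after 1×micro: 26; S1 reads c0=12 → after 1×micro: 2 ⇒ (c0=26, c1=2)
macro 5: S0 reads c1=2 → after 1×micro: 56; S1 reads c0=26 → after 1×micro: 5 ⇒ (c0=56, c1=5)
macro 6: S0 reads c1=5 → after 1×micro: 122; S1 reads c0=56 → after 1×micro: 5 ⇒ (c0=122, c1=5)
macro 7: S0 reads c1=5 → after 1×micro: 254; S1 reads c0=122 → after 1×micro: 2 ⇒ (c0=254, c1=2)
macro 8: S0 reads c1=2 → after 1×micro: 512; S1 reads c0=254 → after 1×micro: 1 ⇒ (c0=512, c1=1)
macro 9: S0 reads c1=1 → after 1×micro: 1026; S1 reads c0=512 → after 1×micro: 2 ⇒ (c0=1026, c1=2)
macro 10: S0 reads c1=2 → after 1×micro: 2056; S1 reads c0=1026 → after 1×micro: 5 ⇒ (c0=2056, c1=5)

S0 state at macro-step 1 = 0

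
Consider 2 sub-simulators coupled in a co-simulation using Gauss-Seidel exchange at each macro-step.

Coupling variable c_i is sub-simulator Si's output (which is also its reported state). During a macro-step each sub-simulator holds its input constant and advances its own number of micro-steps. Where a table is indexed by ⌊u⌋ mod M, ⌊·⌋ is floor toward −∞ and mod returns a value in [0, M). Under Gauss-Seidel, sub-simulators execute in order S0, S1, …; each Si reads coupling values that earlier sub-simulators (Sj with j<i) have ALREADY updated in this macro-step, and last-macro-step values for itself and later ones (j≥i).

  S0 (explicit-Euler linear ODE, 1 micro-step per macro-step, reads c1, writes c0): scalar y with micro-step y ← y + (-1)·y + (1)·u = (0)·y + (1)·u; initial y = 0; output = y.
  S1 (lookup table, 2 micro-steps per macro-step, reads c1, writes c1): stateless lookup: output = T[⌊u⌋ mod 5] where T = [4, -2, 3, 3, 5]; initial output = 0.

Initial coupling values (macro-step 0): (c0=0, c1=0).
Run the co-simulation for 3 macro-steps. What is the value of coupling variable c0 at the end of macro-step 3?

c0 at macro-step 3 = 5

macro 1: S0 reads c1=0 → after 1×micro: 0; S1 reads c1=0 → after 2×micro: 4 ⇒ (c0=0, c1=4)
macro 2: S0 reads c1=4 → after 1×micro: 4; S1 reads c1=4 → after 2×micro: 5 ⇒ (c0=4, c1=5)
macro 3: S0 reads c1=5 → after 1×micro: 5; S1 reads c1=5 → after 2×micro: 4 ⇒ (c0=5, c1=4)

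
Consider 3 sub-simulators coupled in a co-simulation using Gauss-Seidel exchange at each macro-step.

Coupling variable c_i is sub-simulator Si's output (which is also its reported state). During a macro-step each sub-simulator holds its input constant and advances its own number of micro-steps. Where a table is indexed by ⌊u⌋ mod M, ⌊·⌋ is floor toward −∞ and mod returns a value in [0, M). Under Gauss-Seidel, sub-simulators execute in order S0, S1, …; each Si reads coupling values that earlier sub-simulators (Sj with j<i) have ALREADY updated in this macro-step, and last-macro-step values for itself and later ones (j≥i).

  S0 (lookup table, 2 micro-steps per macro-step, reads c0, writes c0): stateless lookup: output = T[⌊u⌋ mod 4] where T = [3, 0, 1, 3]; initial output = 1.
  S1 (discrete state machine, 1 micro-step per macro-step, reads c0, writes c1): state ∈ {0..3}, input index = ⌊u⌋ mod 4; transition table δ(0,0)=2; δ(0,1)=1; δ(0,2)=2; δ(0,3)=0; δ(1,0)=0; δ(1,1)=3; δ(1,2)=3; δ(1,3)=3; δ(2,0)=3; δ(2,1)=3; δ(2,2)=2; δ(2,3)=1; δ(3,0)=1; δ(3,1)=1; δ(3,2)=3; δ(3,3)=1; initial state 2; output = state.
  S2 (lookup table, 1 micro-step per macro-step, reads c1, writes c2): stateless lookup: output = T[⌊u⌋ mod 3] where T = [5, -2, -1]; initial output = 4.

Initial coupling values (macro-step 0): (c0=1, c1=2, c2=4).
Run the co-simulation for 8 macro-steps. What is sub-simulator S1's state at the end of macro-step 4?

S1 state at macro-step 4 = 1

macro 1: S0 reads c0=1 → after 2×micro: 0; S1 reads c0=0 → after 1×micro: 3; S2 reads c1=3 → after 1×micro: 5 ⇒ (c0=0, c1=3, c2=5)
macro 2: S0 reads c0=0 → after 2×micro: 3; S1 reads c0=3 → after 1×micro: 1; S2 reads c1=1 → after 1×micro: -2 ⇒ (c0=3, c1=1, c2=-2)
macro 3: S0 reads c0=3 → after 2×micro: 3; S1 reads c0=3 → after 1×micro: 3; S2 reads c1=3 → after 1×micro: 5 ⇒ (c0=3, c1=3, c2=5)
macro 4: S0 reads c0=3 → after 2×micro: 3; S1 reads c0=3 → after 1×micro: 1; S2 reads c1=1 → after 1×micro: -2 ⇒ (c0=3, c1=1, c2=-2)
macro 5: S0 reads c0=3 → after 2×micro: 3; S1 reads c0=3 → after 1×micro: 3; S2 reads c1=3 → after 1×micro: 5 ⇒ (c0=3, c1=3, c2=5)
macro 6: S0 reads c0=3 → after 2×micro: 3; S1 reads c0=3 → after 1×micro: 1; S2 reads c1=1 → after 1×micro: -2 ⇒ (c0=3, c1=1, c2=-2)
macro 7: S0 reads c0=3 → after 2×micro: 3; S1 reads c0=3 → after 1×micro: 3; S2 reads c1=3 → after 1×micro: 5 ⇒ (c0=3, c1=3, c2=5)
macro 8: S0 reads c0=3 → after 2×micro: 3; S1 reads c0=3 → after 1×micro: 1; S2 reads c1=1 → after 1×micro: -2 ⇒ (c0=3, c1=1, c2=-2)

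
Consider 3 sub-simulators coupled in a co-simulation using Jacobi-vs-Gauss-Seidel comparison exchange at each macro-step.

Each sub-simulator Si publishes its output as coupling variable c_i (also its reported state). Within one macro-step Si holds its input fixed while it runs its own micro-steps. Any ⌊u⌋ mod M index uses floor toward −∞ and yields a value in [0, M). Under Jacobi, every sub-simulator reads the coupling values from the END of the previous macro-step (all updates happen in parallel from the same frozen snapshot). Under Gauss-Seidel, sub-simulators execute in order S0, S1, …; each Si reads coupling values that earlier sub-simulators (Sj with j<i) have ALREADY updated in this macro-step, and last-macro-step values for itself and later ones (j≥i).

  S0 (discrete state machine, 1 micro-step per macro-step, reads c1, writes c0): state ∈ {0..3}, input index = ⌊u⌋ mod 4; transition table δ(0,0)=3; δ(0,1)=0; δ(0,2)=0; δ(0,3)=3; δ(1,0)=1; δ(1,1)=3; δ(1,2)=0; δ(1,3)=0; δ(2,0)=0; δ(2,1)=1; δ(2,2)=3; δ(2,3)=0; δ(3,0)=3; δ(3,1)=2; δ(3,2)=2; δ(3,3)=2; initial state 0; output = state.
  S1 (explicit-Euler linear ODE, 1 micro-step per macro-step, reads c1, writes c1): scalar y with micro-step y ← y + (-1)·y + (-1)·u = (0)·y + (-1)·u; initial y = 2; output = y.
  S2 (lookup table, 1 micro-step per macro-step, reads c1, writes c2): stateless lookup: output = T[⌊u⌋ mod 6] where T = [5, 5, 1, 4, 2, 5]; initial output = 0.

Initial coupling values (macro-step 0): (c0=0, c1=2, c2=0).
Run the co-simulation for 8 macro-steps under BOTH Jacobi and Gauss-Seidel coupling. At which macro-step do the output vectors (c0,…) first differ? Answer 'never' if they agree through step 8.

first divergence at macro-step: 1

[Jacobi] macro 1: S0 reads c1=2 → after 1×micro: 0; S1 reads c1=2 → after 1×micro: -2; S2 reads c1=2 → after 1×micro: 1 ⇒ (c0=0, c1=-2, c2=1)
[Jacobi] macro 2: S0 reads c1=-2 → after 1×micro: 0; S1 reads c1=-2 → after 1×micro: 2; S2 reads c1=-2 → after 1×micro: 2 ⇒ (c0=0, c1=2, c2=2)
[Jacobi] macro 3: S0 reads c1=2 → after 1×micro: 0; S1 reads c1=2 → after 1×micro: -2; S2 reads c1=2 → after 1×micro: 1 ⇒ (c0=0, c1=-2, c2=1)
[Jacobi] macro 4: S0 reads c1=-2 → after 1×micro: 0; S1 reads c1=-2 → after 1×micro: 2; S2 reads c1=-2 → after 1×micro: 2 ⇒ (c0=0, c1=2, c2=2)
[Jacobi] macro 5: S0 reads c1=2 → after 1×micro: 0; S1 reads c1=2 → after 1×micro: -2; S2 reads c1=2 → after 1×micro: 1 ⇒ (c0=0, c1=-2, c2=1)
[Jacobi] macro 6: S0 reads c1=-2 → after 1×micro: 0; S1 reads c1=-2 → after 1×micro: 2; S2 reads c1=-2 → after 1×micro: 2 ⇒ (c0=0, c1=2, c2=2)
[Jacobi] macro 7: S0 reads c1=2 → after 1×micro: 0; S1 reads c1=2 → after 1×micro: -2; S2 reads c1=2 → after 1×micro: 1 ⇒ (c0=0, c1=-2, c2=1)
[Jacobi] macro 8: S0 reads c1=-2 → after 1×micro: 0; S1 reads c1=-2 → after 1×micro: 2; S2 reads c1=-2 → after 1×micro: 2 ⇒ (c0=0, c1=2, c2=2)
[Gauss-Seidel] macro 1: S0 reads c1=2 → after 1×micro: 0; S1 reads c1=2 → after 1×micro: -2; S2 reads c1=-2 → after 1×micro: 2 ⇒ (c0=0, c1=-2, c2=2)
[Gauss-Seidel] macro 2: S0 reads c1=-2 → after 1×micro: 0; S1 reads c1=-2 → after 1×micro: 2; S2 reads c1=2 → after 1×micro: 1 ⇒ (c0=0, c1=2, c2=1)
[Gauss-Seidel] macro 3: S0 reads c1=2 → after 1×micro: 0; S1 reads c1=2 → after 1×micro: -2; S2 reads c1=-2 → after 1×micro: 2 ⇒ (c0=0, c1=-2, c2=2)
[Gauss-Seidel] macro 4: S0 reads c1=-2 → after 1×micro: 0; S1 reads c1=-2 → after 1×micro: 2; S2 reads c1=2 → after 1×micro: 1 ⇒ (c0=0, c1=2, c2=1)
[Gauss-Seidel] macro 5: S0 reads c1=2 → after 1×micro: 0; S1 reads c1=2 → after 1×micro: -2; S2 reads c1=-2 → after 1×micro: 2 ⇒ (c0=0, c1=-2, c2=2)
[Gauss-Seidel] macro 6: S0 reads c1=-2 → after 1×micro: 0; S1 reads c1=-2 → after 1×micro: 2; S2 reads c1=2 → after 1×micro: 1 ⇒ (c0=0, c1=2, c2=1)
[Gauss-Seidel] macro 7: S0 reads c1=2 → after 1×micro: 0; S1 reads c1=2 → after 1×micro: -2; S2 reads c1=-2 → after 1×micro: 2 ⇒ (c0=0, c1=-2, c2=2)
[Gauss-Seidel] macro 8: S0 reads c1=-2 → after 1×micro: 0; S1 reads c1=-2 → after 1×micro: 2; S2 reads c1=2 → after 1×micro: 1 ⇒ (c0=0, c1=2, c2=1)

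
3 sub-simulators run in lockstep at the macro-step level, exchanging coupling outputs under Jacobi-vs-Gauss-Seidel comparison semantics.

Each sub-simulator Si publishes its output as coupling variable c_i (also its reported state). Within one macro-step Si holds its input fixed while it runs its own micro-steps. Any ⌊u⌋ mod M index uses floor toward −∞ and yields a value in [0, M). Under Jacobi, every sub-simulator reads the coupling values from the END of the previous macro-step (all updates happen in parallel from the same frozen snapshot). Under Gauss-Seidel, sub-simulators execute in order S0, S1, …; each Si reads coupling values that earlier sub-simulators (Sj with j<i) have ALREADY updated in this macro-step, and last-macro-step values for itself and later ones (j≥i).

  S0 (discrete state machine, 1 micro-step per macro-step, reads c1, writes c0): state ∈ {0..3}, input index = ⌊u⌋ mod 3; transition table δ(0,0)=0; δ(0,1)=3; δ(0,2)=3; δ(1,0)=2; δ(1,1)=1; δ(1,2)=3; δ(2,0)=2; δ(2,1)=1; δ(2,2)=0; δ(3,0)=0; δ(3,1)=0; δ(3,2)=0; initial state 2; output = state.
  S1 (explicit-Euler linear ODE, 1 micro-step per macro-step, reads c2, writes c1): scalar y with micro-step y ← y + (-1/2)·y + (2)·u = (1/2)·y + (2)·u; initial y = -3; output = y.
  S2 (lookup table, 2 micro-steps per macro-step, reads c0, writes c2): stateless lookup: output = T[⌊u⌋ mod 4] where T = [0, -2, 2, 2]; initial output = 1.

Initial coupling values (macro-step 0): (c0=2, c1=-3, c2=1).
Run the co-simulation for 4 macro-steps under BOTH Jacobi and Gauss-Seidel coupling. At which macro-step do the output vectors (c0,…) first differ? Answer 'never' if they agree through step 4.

[Jacobi] macro 1: S0 reads c1=-3 → after 1×micro: 2; S1 reads c2=1 → after 1×micro: 1/2; S2 reads c0=2 → after 2×micro: 2 ⇒ (c0=2, c1=1/2, c2=2)
[Jacobi] macro 2: S0 reads c1=1/2 → after 1×micro: 2; S1 reads c2=2 → after 1×micro: 17/4; S2 reads c0=2 → after 2×micro: 2 ⇒ (c0=2, c1=17/4, c2=2)
[Jacobi] macro 3: S0 reads c1=17/4 → after 1×micro: 1; S1 reads c2=2 → after 1×micro: 49/8; S2 reads c0=2 → after 2×micro: 2 ⇒ (c0=1, c1=49/8, c2=2)
[Jacobi] macro 4: S0 reads c1=49/8 → after 1×micro: 2; S1 reads c2=2 → after 1×micro: 113/16; S2 reads c0=1 → after 2×micro: -2 ⇒ (c0=2, c1=113/16, c2=-2)
[Gauss-Seidel] macro 1: S0 reads c1=-3 → after 1×micro: 2; S1 reads c2=1 → after 1×micro: 1/2; S2 reads c0=2 → after 2×micro: 2 ⇒ (c0=2, c1=1/2, c2=2)
[Gauss-Seidel] macro 2: S0 reads c1=1/2 → after 1×micro: 2; S1 reads c2=2 → after 1×micro: 17/4; S2 reads c0=2 → after 2×micro: 2 ⇒ (c0=2, c1=17/4, c2=2)
[Gauss-Seidel] macro 3: S0 reads c1=17/4 → after 1×micro: 1; S1 reads c2=2 → after 1×micro: 49/8; S2 reads c0=1 → after 2×micro: -2 ⇒ (c0=1, c1=49/8, c2=-2)
[Gauss-Seidel] macro 4: S0 reads c1=49/8 → after 1×micro: 2; S1 reads c2=-2 → after 1×micro: -15/16; S2 reads c0=2 → after 2×micro: 2 ⇒ (c0=2, c1=-15/16, c2=2)

first divergence at macro-step: 3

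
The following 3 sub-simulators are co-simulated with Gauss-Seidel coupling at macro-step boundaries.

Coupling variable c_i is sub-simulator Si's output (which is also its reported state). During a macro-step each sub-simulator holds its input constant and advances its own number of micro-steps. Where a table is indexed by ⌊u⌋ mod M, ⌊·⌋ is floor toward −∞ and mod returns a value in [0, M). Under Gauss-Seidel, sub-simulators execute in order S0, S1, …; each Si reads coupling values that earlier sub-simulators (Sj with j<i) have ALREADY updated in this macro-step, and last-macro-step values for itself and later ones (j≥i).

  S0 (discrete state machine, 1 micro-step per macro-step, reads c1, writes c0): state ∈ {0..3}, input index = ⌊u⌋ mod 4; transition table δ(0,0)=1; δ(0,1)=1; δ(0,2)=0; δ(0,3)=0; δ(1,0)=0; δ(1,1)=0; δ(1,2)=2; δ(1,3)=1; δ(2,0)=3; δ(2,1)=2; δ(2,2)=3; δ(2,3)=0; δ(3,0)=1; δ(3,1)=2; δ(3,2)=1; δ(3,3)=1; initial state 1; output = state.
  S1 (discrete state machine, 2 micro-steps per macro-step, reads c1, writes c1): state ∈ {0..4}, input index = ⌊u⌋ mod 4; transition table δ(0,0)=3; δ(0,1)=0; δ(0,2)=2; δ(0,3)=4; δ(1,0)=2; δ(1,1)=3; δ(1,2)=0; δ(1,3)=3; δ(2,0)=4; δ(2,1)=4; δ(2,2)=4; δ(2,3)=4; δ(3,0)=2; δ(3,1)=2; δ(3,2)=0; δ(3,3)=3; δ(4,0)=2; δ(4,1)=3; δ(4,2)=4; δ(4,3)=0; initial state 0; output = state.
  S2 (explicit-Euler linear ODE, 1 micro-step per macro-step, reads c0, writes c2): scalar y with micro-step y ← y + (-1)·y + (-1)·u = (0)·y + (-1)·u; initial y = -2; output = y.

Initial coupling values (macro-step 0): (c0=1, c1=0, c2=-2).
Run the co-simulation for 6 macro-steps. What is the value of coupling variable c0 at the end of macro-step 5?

c0 at macro-step 5 = 1

macro 1: S0 reads c1=0 → after 1×micro: 0; S1 reads c1=0 → after 2×micro: 2; S2 reads c0=0 → after 1×micro: 0 ⇒ (c0=0, c1=2, c2=0)
macro 2: S0 reads c1=2 → after 1×micro: 0; S1 reads c1=2 → after 2×micro: 4; S2 reads c0=0 → after 1×micro: 0 ⇒ (c0=0, c1=4, c2=0)
macro 3: S0 reads c1=4 → after 1×micro: 1; S1 reads c1=4 → after 2×micro: 4; S2 reads c0=1 → after 1×micro: -1 ⇒ (c0=1, c1=4, c2=-1)
macro 4: S0 reads c1=4 → after 1×micro: 0; S1 reads c1=4 → after 2×micro: 4; S2 reads c0=0 → after 1×micro: 0 ⇒ (c0=0, c1=4, c2=0)
macro 5: S0 reads c1=4 → after 1×micro: 1; S1 reads c1=4 → after 2×micro: 4; S2 reads c0=1 → after 1×micro: -1 ⇒ (c0=1, c1=4, c2=-1)
macro 6: S0 reads c1=4 → after 1×micro: 0; S1 reads c1=4 → after 2×micro: 4; S2 reads c0=0 → after 1×micro: 0 ⇒ (c0=0, c1=4, c2=0)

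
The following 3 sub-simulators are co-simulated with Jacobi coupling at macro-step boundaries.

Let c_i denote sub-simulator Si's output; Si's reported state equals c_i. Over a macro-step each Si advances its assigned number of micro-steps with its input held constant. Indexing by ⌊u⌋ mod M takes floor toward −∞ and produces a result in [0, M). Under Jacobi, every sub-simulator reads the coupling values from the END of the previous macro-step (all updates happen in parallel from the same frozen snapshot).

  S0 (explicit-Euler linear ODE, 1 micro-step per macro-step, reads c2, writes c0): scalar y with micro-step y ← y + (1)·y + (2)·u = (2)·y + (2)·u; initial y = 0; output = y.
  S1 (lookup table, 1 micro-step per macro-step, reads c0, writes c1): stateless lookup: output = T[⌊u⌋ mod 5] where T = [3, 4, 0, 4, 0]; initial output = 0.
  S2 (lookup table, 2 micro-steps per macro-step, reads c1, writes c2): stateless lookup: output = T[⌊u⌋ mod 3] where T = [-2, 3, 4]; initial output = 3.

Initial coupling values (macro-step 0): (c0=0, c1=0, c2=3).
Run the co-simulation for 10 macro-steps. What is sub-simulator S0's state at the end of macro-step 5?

S0 state at macro-step 5 = 66

macro 1: S0 reads c2=3 → after 1×micro: 6; S1 reads c0=0 → after 1×micro: 3; S2 reads c1=0 → after 2×micro: -2 ⇒ (c0=6, c1=3, c2=-2)
macro 2: S0 reads c2=-2 → after 1×micro: 8; S1 reads c0=6 → after 1×micro: 4; S2 reads c1=3 → after 2×micro: -2 ⇒ (c0=8, c1=4, c2=-2)
macro 3: S0 reads c2=-2 → after 1×micro: 12; S1 reads c0=8 → after 1×micro: 4; S2 reads c1=4 → after 2×micro: 3 ⇒ (c0=12, c1=4, c2=3)
macro 4: S0 reads c2=3 → after 1×micro: 30; S1 reads c0=12 → after 1×micro: 0; S2 reads c1=4 → after 2×micro: 3 ⇒ (c0=30, c1=0, c2=3)
macro 5: S0 reads c2=3 → after 1×micro: 66; S1 reads c0=30 → after 1×micro: 3; S2 reads c1=0 → after 2×micro: -2 ⇒ (c0=66, c1=3, c2=-2)
macro 6: S0 reads c2=-2 → after 1×micro: 128; S1 reads c0=66 → after 1×micro: 4; S2 reads c1=3 → after 2×micro: -2 ⇒ (c0=128, c1=4, c2=-2)
macro 7: S0 reads c2=-2 → after 1×micro: 252; S1 reads c0=128 → after 1×micro: 4; S2 reads c1=4 → after 2×micro: 3 ⇒ (c0=252, c1=4, c2=3)
macro 8: S0 reads c2=3 → after 1×micro: 510; S1 reads c0=252 → after 1×micro: 0; S2 reads c1=4 → after 2×micro: 3 ⇒ (c0=510, c1=0, c2=3)
macro 9: S0 reads c2=3 → after 1×micro: 1026; S1 reads c0=510 → after 1×micro: 3; S2 reads c1=0 → after 2×micro: -2 ⇒ (c0=1026, c1=3, c2=-2)
macro 10: S0 reads c2=-2 → after 1×micro: 2048; S1 reads c0=1026 → after 1×micro: 4; S2 reads c1=3 → after 2×micro: -2 ⇒ (c0=2048, c1=4, c2=-2)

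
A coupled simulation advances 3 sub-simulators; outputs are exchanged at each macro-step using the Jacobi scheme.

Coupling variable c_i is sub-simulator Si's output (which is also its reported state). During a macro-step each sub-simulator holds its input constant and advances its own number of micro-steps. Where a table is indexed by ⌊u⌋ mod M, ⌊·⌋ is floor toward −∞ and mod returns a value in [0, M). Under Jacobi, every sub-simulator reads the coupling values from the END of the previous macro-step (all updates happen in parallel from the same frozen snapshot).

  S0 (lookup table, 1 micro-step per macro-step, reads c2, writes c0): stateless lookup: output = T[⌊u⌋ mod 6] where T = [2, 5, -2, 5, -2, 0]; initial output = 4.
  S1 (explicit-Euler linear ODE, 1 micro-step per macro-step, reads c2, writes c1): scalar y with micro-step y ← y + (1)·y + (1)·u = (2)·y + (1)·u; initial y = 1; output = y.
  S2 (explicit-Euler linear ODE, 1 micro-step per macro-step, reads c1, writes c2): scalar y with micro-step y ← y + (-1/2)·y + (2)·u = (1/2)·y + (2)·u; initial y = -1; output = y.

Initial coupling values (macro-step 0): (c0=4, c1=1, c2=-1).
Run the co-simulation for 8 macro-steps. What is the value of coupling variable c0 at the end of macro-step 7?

c0 at macro-step 7 = 2

macro 1: S0 reads c2=-1 → after 1×micro: 0; S1 reads c2=-1 → after 1×micro: 1; S2 reads c1=1 → after 1×micro: 3/2 ⇒ (c0=0, c1=1, c2=3/2)
macro 2: S0 reads c2=3/2 → after 1×micro: 5; S1 reads c2=3/2 → after 1×micro: 7/2; S2 reads c1=1 → after 1×micro: 11/4 ⇒ (c0=5, c1=7/2, c2=11/4)
macro 3: S0 reads c2=11/4 → after 1×micro: -2; S1 reads c2=11/4 → after 1×micro: 39/4; S2 reads c1=7/2 → after 1×micro: 67/8 ⇒ (c0=-2, c1=39/4, c2=67/8)
macro 4: S0 reads c2=67/8 → after 1×micro: -2; S1 reads c2=67/8 → after 1×micro: 223/8; S2 reads c1=39/4 → after 1×micro: 379/16 ⇒ (c0=-2, c1=223/8, c2=379/16)
macro 5: S0 reads c2=379/16 → after 1×micro: 0; S1 reads c2=379/16 → after 1×micro: 1271/16; S2 reads c1=223/8 → after 1×micro: 2163/32 ⇒ (c0=0, c1=1271/16, c2=2163/32)
macro 6: S0 reads c2=2163/32 → after 1×micro: 5; S1 reads c2=2163/32 → after 1×micro: 7247/32; S2 reads c1=1271/16 → after 1×micro: 12331/64 ⇒ (c0=5, c1=7247/32, c2=12331/64)
macro 7: S0 reads c2=12331/64 → after 1×micro: 2; S1 reads c2=12331/64 → after 1×micro: 41319/64; S2 reads c1=7247/32 → after 1×micro: 70307/128 ⇒ (c0=2, c1=41319/64, c2=70307/128)
macro 8: S0 reads c2=70307/128 → after 1×micro: 5; S1 reads c2=70307/128 → after 1×micro: 235583/128; S2 reads c1=41319/64 → after 1×micro: 400859/256 ⇒ (c0=5, c1=235583/128, c2=400859/256)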